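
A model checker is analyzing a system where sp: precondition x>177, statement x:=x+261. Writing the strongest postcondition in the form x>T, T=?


Formula: sp(P, x:=E) = exists old_x. (x = E[old_x/x]) AND P[old_x/x] (old_x is the value of x before the assignment; eliminate old_x by solving x = E[old_x/x] for old_x)
Step 1: Precondition P: x>177, i.e. old_x > 177
Step 2: Assignment gives x = old_x + 261, so old_x = x - 261
Step 3: Substitute into P: x - 261 > 177
Step 4: Simplify: x > 177+261 = 438

438


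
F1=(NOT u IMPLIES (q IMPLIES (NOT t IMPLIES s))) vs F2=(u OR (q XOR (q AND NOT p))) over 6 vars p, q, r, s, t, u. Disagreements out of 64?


F1 = (NOT u IMPLIES (q IMPLIES (NOT t IMPLIES s)))
F2 = (u OR (q XOR (q AND NOT p)))
Evaluate both on each of 64 rows (bits = p,q,r,s,t,u):
  row 0 [000000]: F1=1 F2=0 (differ) -> 1
  row 1 [000001]: F1=1 F2=1 -> 0
  row 2 [000010]: F1=1 F2=0 (differ) -> 1
  row 3 [000011]: F1=1 F2=1 -> 0
  row 4 [000100]: F1=1 F2=0 (differ) -> 1
  (every remaining row is evaluated the same way; all 64 results are listed next)
Full result column, 8 rows per line (p,q,r fixed per line; s,t,u runs 000..111 left to right):
  rows 0-7 [p,q,r=000]: 10101010  (ones: 4)
  rows 8-15 [p,q,r=001]: 10101010  (ones: 4)
  rows 16-23 [p,q,r=010]: 00101010  (ones: 3)
  rows 24-31 [p,q,r=011]: 00101010  (ones: 3)
  rows 32-39 [p,q,r=100]: 10101010  (ones: 4)
  rows 40-47 [p,q,r=101]: 10101010  (ones: 4)
  rows 48-55 [p,q,r=110]: 10000000  (ones: 1)
  rows 56-63 [p,q,r=111]: 10000000  (ones: 1)
Disagreements = 4+4+3+3+4+4+1+1 = 24

24


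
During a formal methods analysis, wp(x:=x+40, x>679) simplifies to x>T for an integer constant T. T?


Formula: wp(x:=E, P) = P[E/x] (substitute E for x in postcondition)
Step 1: Postcondition: x>679
Step 2: Substitute x+40 for x: x+40>679
Step 3: Solve for x: x > 679-40 = 639

639


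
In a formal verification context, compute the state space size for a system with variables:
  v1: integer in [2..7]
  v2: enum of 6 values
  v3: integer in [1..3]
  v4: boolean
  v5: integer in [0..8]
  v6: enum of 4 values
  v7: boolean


State space = product of domain sizes of all variables.
Domain sizes:
  v1 (integer in [2..7]): 6
  v2 (enum of 6 values): 6
  v3 (integer in [1..3]): 3
  v4 (boolean): 2
  v5 (integer in [0..8]): 9
  v6 (enum of 4 values): 4
  v7 (boolean): 2
Product = 6 * 6 * 3 * 2 * 9 * 4 * 2 = 15552

15552


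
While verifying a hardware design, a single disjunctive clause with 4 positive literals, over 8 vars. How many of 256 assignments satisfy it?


Step 1: Total=2^8=256
Step 2: Unsat when all 4 false: 2^4=16
Step 3: Sat=256-16=240

240


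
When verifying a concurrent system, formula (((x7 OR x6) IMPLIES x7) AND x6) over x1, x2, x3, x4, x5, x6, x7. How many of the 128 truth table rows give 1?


Formula: (((x7 OR x6) IMPLIES x7) AND x6) over 7 vars (128 rows)
Evaluate each row (x1, x2, x3, x4, x5, x6, x7 as bits, MSB first):
  row 0 [0000000]: (((0 OR 0) IMPLIES 0) AND 0) -> 0
  row 1 [0000001]: (((1 OR 0) IMPLIES 1) AND 0) -> 0
  row 2 [0000010]: (((0 OR 1) IMPLIES 0) AND 1) -> 0
  row 3 [0000011]: (((1 OR 1) IMPLIES 1) AND 1) -> 1
  row 4 [0000100]: (((0 OR 0) IMPLIES 0) AND 0) -> 0
  (every remaining row is evaluated the same way; all 128 results are listed next)
Full result column, 8 rows per line (x1,x2,x3,x4 fixed per line; x5,x6,x7 runs 000..111 left to right):
  rows 0-7 [x1,x2,x3,x4=0000]: 00010001  (ones: 2)
  rows 8-15 [x1,x2,x3,x4=0001]: 00010001  (ones: 2)
  rows 16-23 [x1,x2,x3,x4=0010]: 00010001  (ones: 2)
  rows 24-31 [x1,x2,x3,x4=0011]: 00010001  (ones: 2)
  rows 32-39 [x1,x2,x3,x4=0100]: 00010001  (ones: 2)
  rows 40-47 [x1,x2,x3,x4=0101]: 00010001  (ones: 2)
  rows 48-55 [x1,x2,x3,x4=0110]: 00010001  (ones: 2)
  rows 56-63 [x1,x2,x3,x4=0111]: 00010001  (ones: 2)
  rows 64-71 [x1,x2,x3,x4=1000]: 00010001  (ones: 2)
  rows 72-79 [x1,x2,x3,x4=1001]: 00010001  (ones: 2)
  rows 80-87 [x1,x2,x3,x4=1010]: 00010001  (ones: 2)
  rows 88-95 [x1,x2,x3,x4=1011]: 00010001  (ones: 2)
  rows 96-103 [x1,x2,x3,x4=1100]: 00010001  (ones: 2)
  rows 104-111 [x1,x2,x3,x4=1101]: 00010001  (ones: 2)
  rows 112-119 [x1,x2,x3,x4=1110]: 00010001  (ones: 2)
  rows 120-127 [x1,x2,x3,x4=1111]: 00010001  (ones: 2)
Count of 1-rows = 2+2+2+2+2+2+2+2+2+2+2+2+2+2+2+2 = 32

32


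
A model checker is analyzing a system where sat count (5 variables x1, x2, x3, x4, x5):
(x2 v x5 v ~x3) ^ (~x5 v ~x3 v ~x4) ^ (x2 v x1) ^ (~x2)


CNF with 4 clauses over 5 vars (32 assignments).
An assignment satisfies CNF iff every clause has >=1 true literal.
Check each row (bits = x1,x2,x3,x4,x5; clause T/F shown):
  row 0 [00000]: clauses=TTFT -> 0
  row 1 [00001]: clauses=TTFT -> 0
  row 2 [00010]: clauses=TTFT -> 0
  row 3 [00011]: clauses=TTFT -> 0
  row 4 [00100]: clauses=FTFT -> 0
  row 5 [00101]: clauses=TTFT -> 0
  row 6 [00110]: clauses=FTFT -> 0
  row 7 [00111]: clauses=TFFT -> 0
  row 8 [01000]: clauses=TTTF -> 0
  row 9 [01001]: clauses=TTTF -> 0
  row 10 [01010]: clauses=TTTF -> 0
  row 11 [01011]: clauses=TTTF -> 0
  row 12 [01100]: clauses=TTTF -> 0
  row 13 [01101]: clauses=TTTF -> 0
  row 14 [01110]: clauses=TTTF -> 0
  row 15 [01111]: clauses=TFTF -> 0
  row 16 [10000]: clauses=TTTT -> 1
  row 17 [10001]: clauses=TTTT -> 1
  row 18 [10010]: clauses=TTTT -> 1
  row 19 [10011]: clauses=TTTT -> 1
  row 20 [10100]: clauses=FTTT -> 0
  row 21 [10101]: clauses=TTTT -> 1
  row 22 [10110]: clauses=FTTT -> 0
  row 23 [10111]: clauses=TFTT -> 0
  row 24 [11000]: clauses=TTTF -> 0
  row 25 [11001]: clauses=TTTF -> 0
  row 26 [11010]: clauses=TTTF -> 0
  row 27 [11011]: clauses=TTTF -> 0
  row 28 [11100]: clauses=TTTF -> 0
  row 29 [11101]: clauses=TTTF -> 0
  row 30 [11110]: clauses=TTTF -> 0
  row 31 [11111]: clauses=TFTF -> 0
Full result column, 8 rows per line (x1,x2 fixed per line; x3,x4,x5 runs 000..111 left to right):
  rows 0-7 [x1,x2=00]: 00000000  (ones: 0)
  rows 8-15 [x1,x2=01]: 00000000  (ones: 0)
  rows 16-23 [x1,x2=10]: 11110100  (ones: 5)
  rows 24-31 [x1,x2=11]: 00000000  (ones: 0)
Satisfying assignments = 0+0+5+0 = 5

5


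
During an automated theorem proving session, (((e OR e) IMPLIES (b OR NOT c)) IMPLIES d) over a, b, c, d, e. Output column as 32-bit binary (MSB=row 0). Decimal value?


Formula: (((e OR e) IMPLIES (b OR NOT c)) IMPLIES d) over a, b, c, d, e (32 rows)
Evaluate each row (bits = a,b,c,d,e, MSB first):
  row 0 [00000]: (((0 OR 0) IMPLIES (0 OR NOT 0)) IMPLIES 0) -> 0
  row 1 [00001]: (((1 OR 1) IMPLIES (0 OR NOT 0)) IMPLIES 0) -> 0
  row 2 [00010]: (((0 OR 0) IMPLIES (0 OR NOT 0)) IMPLIES 1) -> 1
  row 3 [00011]: (((1 OR 1) IMPLIES (0 OR NOT 0)) IMPLIES 1) -> 1
  row 4 [00100]: (((0 OR 0) IMPLIES (0 OR NOT 1)) IMPLIES 0) -> 0
  row 5 [00101]: (((1 OR 1) IMPLIES (0 OR NOT 1)) IMPLIES 0) -> 1
  row 6 [00110]: (((0 OR 0) IMPLIES (0 OR NOT 1)) IMPLIES 1) -> 1
  row 7 [00111]: (((1 OR 1) IMPLIES (0 OR NOT 1)) IMPLIES 1) -> 1
  row 8 [01000]: (((0 OR 0) IMPLIES (1 OR NOT 0)) IMPLIES 0) -> 0
  row 9 [01001]: (((1 OR 1) IMPLIES (1 OR NOT 0)) IMPLIES 0) -> 0
  row 10 [01010]: (((0 OR 0) IMPLIES (1 OR NOT 0)) IMPLIES 1) -> 1
  row 11 [01011]: (((1 OR 1) IMPLIES (1 OR NOT 0)) IMPLIES 1) -> 1
  row 12 [01100]: (((0 OR 0) IMPLIES (1 OR NOT 1)) IMPLIES 0) -> 0
  row 13 [01101]: (((1 OR 1) IMPLIES (1 OR NOT 1)) IMPLIES 0) -> 0
  row 14 [01110]: (((0 OR 0) IMPLIES (1 OR NOT 1)) IMPLIES 1) -> 1
  row 15 [01111]: (((1 OR 1) IMPLIES (1 OR NOT 1)) IMPLIES 1) -> 1
  row 16 [10000]: (((0 OR 0) IMPLIES (0 OR NOT 0)) IMPLIES 0) -> 0
  row 17 [10001]: (((1 OR 1) IMPLIES (0 OR NOT 0)) IMPLIES 0) -> 0
  row 18 [10010]: (((0 OR 0) IMPLIES (0 OR NOT 0)) IMPLIES 1) -> 1
  row 19 [10011]: (((1 OR 1) IMPLIES (0 OR NOT 0)) IMPLIES 1) -> 1
  row 20 [10100]: (((0 OR 0) IMPLIES (0 OR NOT 1)) IMPLIES 0) -> 0
  row 21 [10101]: (((1 OR 1) IMPLIES (0 OR NOT 1)) IMPLIES 0) -> 1
  row 22 [10110]: (((0 OR 0) IMPLIES (0 OR NOT 1)) IMPLIES 1) -> 1
  row 23 [10111]: (((1 OR 1) IMPLIES (0 OR NOT 1)) IMPLIES 1) -> 1
  row 24 [11000]: (((0 OR 0) IMPLIES (1 OR NOT 0)) IMPLIES 0) -> 0
  row 25 [11001]: (((1 OR 1) IMPLIES (1 OR NOT 0)) IMPLIES 0) -> 0
  row 26 [11010]: (((0 OR 0) IMPLIES (1 OR NOT 0)) IMPLIES 1) -> 1
  row 27 [11011]: (((1 OR 1) IMPLIES (1 OR NOT 0)) IMPLIES 1) -> 1
  row 28 [11100]: (((0 OR 0) IMPLIES (1 OR NOT 1)) IMPLIES 0) -> 0
  row 29 [11101]: (((1 OR 1) IMPLIES (1 OR NOT 1)) IMPLIES 0) -> 0
  row 30 [11110]: (((0 OR 0) IMPLIES (1 OR NOT 1)) IMPLIES 1) -> 1
  row 31 [11111]: (((1 OR 1) IMPLIES (1 OR NOT 1)) IMPLIES 1) -> 1
Full result column, 4 rows per line (a,b,c fixed per line; d,e runs 00..11 left to right):
  rows 0-3 [a,b,c=000]: 0011  = hex 3
  rows 4-7 [a,b,c=001]: 0111  = hex 7
  rows 8-11 [a,b,c=010]: 0011  = hex 3
  rows 12-15 [a,b,c=011]: 0011  = hex 3
  rows 16-19 [a,b,c=100]: 0011  = hex 3
  rows 20-23 [a,b,c=101]: 0111  = hex 7
  rows 24-27 [a,b,c=110]: 0011  = hex 3
  rows 28-31 [a,b,c=111]: 0011  = hex 3
Output column (row 0 .. row 31) = 00110111001100110011011100110011
Output column grouped in 4s = 0011 0111 0011 0011 0011 0111 0011 0011 = 0x37333733
Convert to decimal digit by digit (value = value*16 + digit):
  3 -> 3
  3*16 + 7 = 55
  55*16 + 3 = 883
  883*16 + 3 = 14131
  14131*16 + 3 = 226099
  226099*16 + 7 = 3617591
  3617591*16 + 3 = 57881459
  57881459*16 + 3 = 926103347
Decimal = 926103347

926103347


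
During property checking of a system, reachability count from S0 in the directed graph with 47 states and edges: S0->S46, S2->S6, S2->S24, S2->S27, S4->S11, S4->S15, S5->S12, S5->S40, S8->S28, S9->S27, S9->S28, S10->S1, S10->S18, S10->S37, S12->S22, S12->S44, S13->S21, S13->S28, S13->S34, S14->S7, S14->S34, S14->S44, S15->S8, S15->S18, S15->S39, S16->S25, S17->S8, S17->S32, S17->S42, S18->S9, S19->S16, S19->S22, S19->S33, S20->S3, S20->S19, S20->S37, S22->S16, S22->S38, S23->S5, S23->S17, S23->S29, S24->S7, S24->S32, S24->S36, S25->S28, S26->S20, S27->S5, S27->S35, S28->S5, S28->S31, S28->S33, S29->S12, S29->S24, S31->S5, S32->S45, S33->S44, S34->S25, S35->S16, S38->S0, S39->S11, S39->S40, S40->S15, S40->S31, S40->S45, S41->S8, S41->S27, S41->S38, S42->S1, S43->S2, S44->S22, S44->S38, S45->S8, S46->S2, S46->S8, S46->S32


BFS from S0:
  layer 0: {S0}
  layer 1: {S46}
  layer 2: {S2, S8, S32}
  layer 3: {S6, S24, S27, S28, S45}
  layer 4: {S5, S7, S31, S33, S35, S36}
  layer 5: {S12, S16, S40, S44}
  layer 6: {S15, S22, S25, S38}
  layer 7: {S18, S39}
  layer 8: {S9, S11}
Reachable set: {S0, S2, S5, S6, S7, S8, S9, S11, S12, S15, S16, S18, S22, S24, S25, S27, S28, S31, S32, S33, S35, S36, S38, S39, S40, S44, S45, S46}
Count = 28

28


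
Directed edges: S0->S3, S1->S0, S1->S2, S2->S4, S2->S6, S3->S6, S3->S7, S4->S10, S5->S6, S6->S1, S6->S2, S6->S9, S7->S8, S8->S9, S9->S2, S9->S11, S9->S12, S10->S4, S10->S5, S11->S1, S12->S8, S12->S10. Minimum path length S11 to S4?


BFS layer-by-layer from S11:
  dist 0: {S11}
  dist 1: {S1}
  dist 2: {S0, S2}
  dist 3: {S3, S4, S6}
  -> S4 reached at distance 3
Shortest path length = 3

3


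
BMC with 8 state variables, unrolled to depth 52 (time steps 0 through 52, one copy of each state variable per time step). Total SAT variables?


BMC unrolls to depth k, creating one copy of each state var for steps 0..k.
Step count = 52 + 1 = 53 (steps 0 through 52)
Vars per step = 8
Total = 8 * 53 = 424

424


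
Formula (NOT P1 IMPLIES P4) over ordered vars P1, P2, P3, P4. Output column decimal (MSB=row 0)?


Formula: (NOT P1 IMPLIES P4) over P1, P2, P3, P4 (16 rows)
Evaluate each row (bits = P1,P2,P3,P4, MSB first):
  row 0 [0000]: (NOT 0 IMPLIES 0) -> 0
  row 1 [0001]: (NOT 0 IMPLIES 1) -> 1
  row 2 [0010]: (NOT 0 IMPLIES 0) -> 0
  row 3 [0011]: (NOT 0 IMPLIES 1) -> 1
  row 4 [0100]: (NOT 0 IMPLIES 0) -> 0
  row 5 [0101]: (NOT 0 IMPLIES 1) -> 1
  row 6 [0110]: (NOT 0 IMPLIES 0) -> 0
  row 7 [0111]: (NOT 0 IMPLIES 1) -> 1
  row 8 [1000]: (NOT 1 IMPLIES 0) -> 1
  row 9 [1001]: (NOT 1 IMPLIES 1) -> 1
  row 10 [1010]: (NOT 1 IMPLIES 0) -> 1
  row 11 [1011]: (NOT 1 IMPLIES 1) -> 1
  row 12 [1100]: (NOT 1 IMPLIES 0) -> 1
  row 13 [1101]: (NOT 1 IMPLIES 1) -> 1
  row 14 [1110]: (NOT 1 IMPLIES 0) -> 1
  row 15 [1111]: (NOT 1 IMPLIES 1) -> 1
Full result column, 4 rows per line (P1,P2 fixed per line; P3,P4 runs 00..11 left to right):
  rows 0-3 [P1,P2=00]: 0101  = hex 5
  rows 4-7 [P1,P2=01]: 0101  = hex 5
  rows 8-11 [P1,P2=10]: 1111  = hex F
  rows 12-15 [P1,P2=11]: 1111  = hex F
Output column (row 0 .. row 15) = 0101010111111111
Output column grouped in 4s = 0101 0101 1111 1111 = 0x55FF
Convert to decimal digit by digit (value = value*16 + digit):
  5 -> 5
  5*16 + 5 = 85
  85*16 + 15 (F) = 1375
  1375*16 + 15 (F) = 22015
Decimal = 22015

22015


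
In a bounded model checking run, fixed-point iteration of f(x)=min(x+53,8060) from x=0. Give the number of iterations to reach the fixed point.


Step 1: x=0, cap=8060, increment=53
Step 2: x grows by 53 each step until capped at 8060; fixed point is x=8060
Step 3: iterations = ceil(8060/53) = 153

153


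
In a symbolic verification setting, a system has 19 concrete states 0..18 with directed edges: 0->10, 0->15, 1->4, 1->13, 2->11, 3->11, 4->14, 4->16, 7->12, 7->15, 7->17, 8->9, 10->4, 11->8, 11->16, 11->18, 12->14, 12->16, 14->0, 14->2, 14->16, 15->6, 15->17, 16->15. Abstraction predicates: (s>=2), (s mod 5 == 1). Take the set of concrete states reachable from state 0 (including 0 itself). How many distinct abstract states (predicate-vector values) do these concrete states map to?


BFS from 0:
Concrete reachable: {0, 2, 4, 6, 8, 9, 10, 11, 14, 15, 16, 17, 18}
Abstract via predicates (s>=2), (s mod 5 == 1):
  (0,0) <- {0}
  (1,0) <- {2, 4, 8, 9, 10, 14, 15, 17, 18}
  (1,1) <- {6, 11, 16}
Distinct abstract states = 3

3


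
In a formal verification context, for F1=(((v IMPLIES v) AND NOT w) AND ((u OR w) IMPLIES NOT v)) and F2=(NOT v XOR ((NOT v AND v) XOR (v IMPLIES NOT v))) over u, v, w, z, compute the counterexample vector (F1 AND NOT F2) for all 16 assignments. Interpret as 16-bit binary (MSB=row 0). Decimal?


F1 = (((v IMPLIES v) AND NOT w) AND ((u OR w) IMPLIES NOT v))
F2 = (NOT v XOR ((NOT v AND v) XOR (v IMPLIES NOT v)))
Counterexample to F1=>F2 is where F1=1 and F2=0.
Evaluate each row (bits = u,v,w,z, MSB first):
  row 0 [0000]: F1=1 F2=0 -> F1&~F2 -> 1
  row 1 [0001]: F1=1 F2=0 -> F1&~F2 -> 1
  row 2 [0010]: F1=0 F2=0 -> F1&~F2 -> 0
  row 3 [0011]: F1=0 F2=0 -> F1&~F2 -> 0
  row 4 [0100]: F1=1 F2=0 -> F1&~F2 -> 1
  row 5 [0101]: F1=1 F2=0 -> F1&~F2 -> 1
  row 6 [0110]: F1=0 F2=0 -> F1&~F2 -> 0
  row 7 [0111]: F1=0 F2=0 -> F1&~F2 -> 0
  row 8 [1000]: F1=1 F2=0 -> F1&~F2 -> 1
  row 9 [1001]: F1=1 F2=0 -> F1&~F2 -> 1
  row 10 [1010]: F1=0 F2=0 -> F1&~F2 -> 0
  row 11 [1011]: F1=0 F2=0 -> F1&~F2 -> 0
  row 12 [1100]: F1=0 F2=0 -> F1&~F2 -> 0
  row 13 [1101]: F1=0 F2=0 -> F1&~F2 -> 0
  row 14 [1110]: F1=0 F2=0 -> F1&~F2 -> 0
  row 15 [1111]: F1=0 F2=0 -> F1&~F2 -> 0
Full result column, 4 rows per line (u,v fixed per line; w,z runs 00..11 left to right):
  rows 0-3 [u,v=00]: 1100  = hex C
  rows 4-7 [u,v=01]: 1100  = hex C
  rows 8-11 [u,v=10]: 1100  = hex C
  rows 12-15 [u,v=11]: 0000  = hex 0
Counterexample vector (row 0 .. row 15) = 1100110011000000
Output column grouped in 4s = 1100 1100 1100 0000 = 0xCCC0
Convert to decimal digit by digit (value = value*16 + digit):
  C -> 12
  12*16 + 12 (C) = 204
  204*16 + 12 (C) = 3276
  3276*16 + 0 = 52416
Decimal = 52416

52416


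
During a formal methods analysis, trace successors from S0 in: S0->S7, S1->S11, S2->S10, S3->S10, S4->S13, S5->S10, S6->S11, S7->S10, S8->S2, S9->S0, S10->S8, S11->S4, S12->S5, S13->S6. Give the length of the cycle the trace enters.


Trace from S0 until a state repeats:
  S0 -> S7 -> S10 -> S8 -> S2 -> S10
S10 first seen at step 2, revisited at step 5.
Cycle length = 5 - 2 = 3

3


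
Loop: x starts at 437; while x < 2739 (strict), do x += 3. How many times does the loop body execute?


Step 1: x goes from 437 toward 2739 by 3; the body runs while x<2739, so iterations = ceil((bound-start)/step)
Step 2: Distance=2302
Step 3: ceil(2302/3)=768

768


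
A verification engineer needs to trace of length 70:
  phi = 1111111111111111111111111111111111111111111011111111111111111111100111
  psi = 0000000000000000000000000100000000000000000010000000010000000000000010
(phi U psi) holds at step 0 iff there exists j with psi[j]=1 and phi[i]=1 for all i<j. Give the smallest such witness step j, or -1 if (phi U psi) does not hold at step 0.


(phi U psi) at 0: need smallest j with psi[j]=1 and phi[i]=1 for all i in [0,j).
Scan from step 0:
  step 0: phi=1, psi=0 -> continue
  step 1: phi=1, psi=0 -> continue
  step 2: phi=1, psi=0 -> continue
  step 3: phi=1, psi=0 -> continue
  step 25: psi=1 and phi held for [0,25) -> witness found
Witness step = 25

25


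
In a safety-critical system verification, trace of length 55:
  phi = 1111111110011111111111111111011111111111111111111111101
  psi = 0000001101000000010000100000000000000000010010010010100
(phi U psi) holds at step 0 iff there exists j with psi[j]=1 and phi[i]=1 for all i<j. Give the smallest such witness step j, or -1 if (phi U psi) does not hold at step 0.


(phi U psi) at 0: need smallest j with psi[j]=1 and phi[i]=1 for all i in [0,j).
Scan from step 0:
  step 0: phi=1, psi=0 -> continue
  step 1: phi=1, psi=0 -> continue
  step 2: phi=1, psi=0 -> continue
  step 3: phi=1, psi=0 -> continue
  step 6: psi=1 and phi held for [0,6) -> witness found
Witness step = 6

6


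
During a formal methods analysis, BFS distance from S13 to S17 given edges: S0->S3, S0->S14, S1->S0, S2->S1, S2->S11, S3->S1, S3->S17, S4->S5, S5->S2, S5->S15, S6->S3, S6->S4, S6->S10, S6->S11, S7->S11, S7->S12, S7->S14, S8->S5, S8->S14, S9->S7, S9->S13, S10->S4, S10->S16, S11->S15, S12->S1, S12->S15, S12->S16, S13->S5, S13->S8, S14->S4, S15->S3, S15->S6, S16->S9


BFS layer-by-layer from S13:
  dist 0: {S13}
  dist 1: {S5, S8}
  dist 2: {S2, S14, S15}
  dist 3: {S1, S3, S4, S6, S11}
  dist 4: {S0, S10, S17}
  -> S17 reached at distance 4
Shortest path length = 4

4


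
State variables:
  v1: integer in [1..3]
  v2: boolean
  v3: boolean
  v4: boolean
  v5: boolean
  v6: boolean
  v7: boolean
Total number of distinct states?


State space = product of domain sizes of all variables.
Domain sizes:
  v1 (integer in [1..3]): 3
  v2 (boolean): 2
  v3 (boolean): 2
  v4 (boolean): 2
  v5 (boolean): 2
  v6 (boolean): 2
  v7 (boolean): 2
Product = 3 * 2 * 2 * 2 * 2 * 2 * 2 = 192

192


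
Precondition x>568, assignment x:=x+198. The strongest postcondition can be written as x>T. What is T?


Formula: sp(P, x:=E) = exists old_x. (x = E[old_x/x]) AND P[old_x/x] (old_x is the value of x before the assignment; eliminate old_x by solving x = E[old_x/x] for old_x)
Step 1: Precondition P: x>568, i.e. old_x > 568
Step 2: Assignment gives x = old_x + 198, so old_x = x - 198
Step 3: Substitute into P: x - 198 > 568
Step 4: Simplify: x > 568+198 = 766

766


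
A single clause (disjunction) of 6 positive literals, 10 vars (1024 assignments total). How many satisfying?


Step 1: Total=2^10=1024
Step 2: Unsat when all 6 false: 2^4=16
Step 3: Sat=1024-16=1008

1008


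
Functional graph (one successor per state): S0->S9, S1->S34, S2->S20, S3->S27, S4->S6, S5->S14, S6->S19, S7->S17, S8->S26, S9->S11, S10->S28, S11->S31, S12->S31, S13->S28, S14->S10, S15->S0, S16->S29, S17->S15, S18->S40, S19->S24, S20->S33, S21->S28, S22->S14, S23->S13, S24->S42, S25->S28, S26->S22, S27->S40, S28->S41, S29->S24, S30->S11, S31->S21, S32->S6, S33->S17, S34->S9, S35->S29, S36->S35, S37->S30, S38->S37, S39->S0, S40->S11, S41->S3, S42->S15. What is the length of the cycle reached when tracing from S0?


Trace from S0 until a state repeats:
  S0 -> S9 -> S11 -> S31 -> S21 -> S28 -> S41 -> S3 -> S27 -> S40 -> S11
S11 first seen at step 2, revisited at step 10.
Cycle length = 10 - 2 = 8

8


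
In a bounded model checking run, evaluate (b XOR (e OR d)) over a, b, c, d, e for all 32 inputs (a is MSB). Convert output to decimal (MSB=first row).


Formula: (b XOR (e OR d)) over a, b, c, d, e (32 rows)
Evaluate each row (bits = a,b,c,d,e, MSB first):
  row 0 [00000]: (0 XOR (0 OR 0)) -> 0
  row 1 [00001]: (0 XOR (1 OR 0)) -> 1
  row 2 [00010]: (0 XOR (0 OR 1)) -> 1
  row 3 [00011]: (0 XOR (1 OR 1)) -> 1
  row 4 [00100]: (0 XOR (0 OR 0)) -> 0
  row 5 [00101]: (0 XOR (1 OR 0)) -> 1
  row 6 [00110]: (0 XOR (0 OR 1)) -> 1
  row 7 [00111]: (0 XOR (1 OR 1)) -> 1
  row 8 [01000]: (1 XOR (0 OR 0)) -> 1
  row 9 [01001]: (1 XOR (1 OR 0)) -> 0
  row 10 [01010]: (1 XOR (0 OR 1)) -> 0
  row 11 [01011]: (1 XOR (1 OR 1)) -> 0
  row 12 [01100]: (1 XOR (0 OR 0)) -> 1
  row 13 [01101]: (1 XOR (1 OR 0)) -> 0
  row 14 [01110]: (1 XOR (0 OR 1)) -> 0
  row 15 [01111]: (1 XOR (1 OR 1)) -> 0
  row 16 [10000]: (0 XOR (0 OR 0)) -> 0
  row 17 [10001]: (0 XOR (1 OR 0)) -> 1
  row 18 [10010]: (0 XOR (0 OR 1)) -> 1
  row 19 [10011]: (0 XOR (1 OR 1)) -> 1
  row 20 [10100]: (0 XOR (0 OR 0)) -> 0
  row 21 [10101]: (0 XOR (1 OR 0)) -> 1
  row 22 [10110]: (0 XOR (0 OR 1)) -> 1
  row 23 [10111]: (0 XOR (1 OR 1)) -> 1
  row 24 [11000]: (1 XOR (0 OR 0)) -> 1
  row 25 [11001]: (1 XOR (1 OR 0)) -> 0
  row 26 [11010]: (1 XOR (0 OR 1)) -> 0
  row 27 [11011]: (1 XOR (1 OR 1)) -> 0
  row 28 [11100]: (1 XOR (0 OR 0)) -> 1
  row 29 [11101]: (1 XOR (1 OR 0)) -> 0
  row 30 [11110]: (1 XOR (0 OR 1)) -> 0
  row 31 [11111]: (1 XOR (1 OR 1)) -> 0
Full result column, 4 rows per line (a,b,c fixed per line; d,e runs 00..11 left to right):
  rows 0-3 [a,b,c=000]: 0111  = hex 7
  rows 4-7 [a,b,c=001]: 0111  = hex 7
  rows 8-11 [a,b,c=010]: 1000  = hex 8
  rows 12-15 [a,b,c=011]: 1000  = hex 8
  rows 16-19 [a,b,c=100]: 0111  = hex 7
  rows 20-23 [a,b,c=101]: 0111  = hex 7
  rows 24-27 [a,b,c=110]: 1000  = hex 8
  rows 28-31 [a,b,c=111]: 1000  = hex 8
Output column (row 0 .. row 31) = 01110111100010000111011110001000
Output column grouped in 4s = 0111 0111 1000 1000 0111 0111 1000 1000 = 0x77887788
Convert to decimal digit by digit (value = value*16 + digit):
  7 -> 7
  7*16 + 7 = 119
  119*16 + 8 = 1912
  1912*16 + 8 = 30600
  30600*16 + 7 = 489607
  489607*16 + 7 = 7833719
  7833719*16 + 8 = 125339512
  125339512*16 + 8 = 2005432200
Decimal = 2005432200

2005432200


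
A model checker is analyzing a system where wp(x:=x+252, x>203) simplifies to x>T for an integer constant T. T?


Formula: wp(x:=E, P) = P[E/x] (substitute E for x in postcondition)
Step 1: Postcondition: x>203
Step 2: Substitute x+252 for x: x+252>203
Step 3: Solve for x: x > 203-252 = -49

-49


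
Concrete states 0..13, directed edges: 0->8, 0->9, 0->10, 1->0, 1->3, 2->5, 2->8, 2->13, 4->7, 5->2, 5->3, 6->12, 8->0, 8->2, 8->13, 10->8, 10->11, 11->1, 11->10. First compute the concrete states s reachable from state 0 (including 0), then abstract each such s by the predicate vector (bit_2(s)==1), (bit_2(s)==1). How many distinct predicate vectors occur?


BFS from 0:
Concrete reachable: {0, 1, 2, 3, 5, 8, 9, 10, 11, 13}
Abstract via predicates (bit_2(s)==1), (bit_2(s)==1):
  (0,0) <- {0, 1, 2, 3, 8, 9, 10, 11}
  (1,1) <- {5, 13}
Distinct abstract states = 2

2


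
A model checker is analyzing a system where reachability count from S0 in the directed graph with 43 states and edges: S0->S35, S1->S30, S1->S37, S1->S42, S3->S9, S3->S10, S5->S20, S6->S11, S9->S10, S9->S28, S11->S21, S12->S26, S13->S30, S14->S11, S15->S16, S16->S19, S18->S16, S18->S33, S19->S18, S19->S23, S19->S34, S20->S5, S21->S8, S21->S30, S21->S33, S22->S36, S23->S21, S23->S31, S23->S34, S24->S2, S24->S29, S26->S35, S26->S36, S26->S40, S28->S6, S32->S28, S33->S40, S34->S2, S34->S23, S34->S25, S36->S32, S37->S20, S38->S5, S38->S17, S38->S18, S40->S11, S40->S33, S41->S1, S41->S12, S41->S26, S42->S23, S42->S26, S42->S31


BFS from S0:
  layer 0: {S0}
  layer 1: {S35}
Reachable set: {S0, S35}
Count = 2

2


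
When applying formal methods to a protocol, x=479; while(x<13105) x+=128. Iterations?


Step 1: x goes from 479 toward 13105 by 128; the body runs while x<13105, so iterations = ceil((bound-start)/step)
Step 2: Distance=12626
Step 3: ceil(12626/128)=99

99


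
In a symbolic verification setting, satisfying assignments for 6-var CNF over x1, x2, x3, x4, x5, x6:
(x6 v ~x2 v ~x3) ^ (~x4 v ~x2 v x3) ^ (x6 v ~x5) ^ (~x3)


CNF with 4 clauses over 6 vars (64 assignments).
An assignment satisfies CNF iff every clause has >=1 true literal.
Check each row (bits = x1,x2,x3,x4,x5,x6; clause T/F shown):
  row 0 [000000]: clauses=TTTT -> 1
  row 1 [000001]: clauses=TTTT -> 1
  row 2 [000010]: clauses=TTFT -> 0
  row 3 [000011]: clauses=TTTT -> 1
  row 4 [000100]: clauses=TTTT -> 1
  (every remaining row is evaluated the same way; all 64 results are listed next)
Full result column, 8 rows per line (x1,x2,x3 fixed per line; x4,x5,x6 runs 000..111 left to right):
  rows 0-7 [x1,x2,x3=000]: 11011101  (ones: 6)
  rows 8-15 [x1,x2,x3=001]: 00000000  (ones: 0)
  rows 16-23 [x1,x2,x3=010]: 11010000  (ones: 3)
  rows 24-31 [x1,x2,x3=011]: 00000000  (ones: 0)
  rows 32-39 [x1,x2,x3=100]: 11011101  (ones: 6)
  rows 40-47 [x1,x2,x3=101]: 00000000  (ones: 0)
  rows 48-55 [x1,x2,x3=110]: 11010000  (ones: 3)
  rows 56-63 [x1,x2,x3=111]: 00000000  (ones: 0)
Satisfying assignments = 6+0+3+0+6+0+3+0 = 18

18


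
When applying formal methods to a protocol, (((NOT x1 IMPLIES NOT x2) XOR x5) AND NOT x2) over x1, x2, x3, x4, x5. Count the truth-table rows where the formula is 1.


Formula: (((NOT x1 IMPLIES NOT x2) XOR x5) AND NOT x2) over 5 vars (32 rows)
Evaluate each row (x1, x2, x3, x4, x5 as bits, MSB first):
  row 0 [00000]: (((NOT 0 IMPLIES NOT 0) XOR 0) AND NOT 0) -> 1
  row 1 [00001]: (((NOT 0 IMPLIES NOT 0) XOR 1) AND NOT 0) -> 0
  row 2 [00010]: (((NOT 0 IMPLIES NOT 0) XOR 0) AND NOT 0) -> 1
  row 3 [00011]: (((NOT 0 IMPLIES NOT 0) XOR 1) AND NOT 0) -> 0
  row 4 [00100]: (((NOT 0 IMPLIES NOT 0) XOR 0) AND NOT 0) -> 1
  row 5 [00101]: (((NOT 0 IMPLIES NOT 0) XOR 1) AND NOT 0) -> 0
  row 6 [00110]: (((NOT 0 IMPLIES NOT 0) XOR 0) AND NOT 0) -> 1
  row 7 [00111]: (((NOT 0 IMPLIES NOT 0) XOR 1) AND NOT 0) -> 0
  row 8 [01000]: (((NOT 0 IMPLIES NOT 1) XOR 0) AND NOT 1) -> 0
  row 9 [01001]: (((NOT 0 IMPLIES NOT 1) XOR 1) AND NOT 1) -> 0
  row 10 [01010]: (((NOT 0 IMPLIES NOT 1) XOR 0) AND NOT 1) -> 0
  row 11 [01011]: (((NOT 0 IMPLIES NOT 1) XOR 1) AND NOT 1) -> 0
  row 12 [01100]: (((NOT 0 IMPLIES NOT 1) XOR 0) AND NOT 1) -> 0
  row 13 [01101]: (((NOT 0 IMPLIES NOT 1) XOR 1) AND NOT 1) -> 0
  row 14 [01110]: (((NOT 0 IMPLIES NOT 1) XOR 0) AND NOT 1) -> 0
  row 15 [01111]: (((NOT 0 IMPLIES NOT 1) XOR 1) AND NOT 1) -> 0
  row 16 [10000]: (((NOT 1 IMPLIES NOT 0) XOR 0) AND NOT 0) -> 1
  row 17 [10001]: (((NOT 1 IMPLIES NOT 0) XOR 1) AND NOT 0) -> 0
  row 18 [10010]: (((NOT 1 IMPLIES NOT 0) XOR 0) AND NOT 0) -> 1
  row 19 [10011]: (((NOT 1 IMPLIES NOT 0) XOR 1) AND NOT 0) -> 0
  row 20 [10100]: (((NOT 1 IMPLIES NOT 0) XOR 0) AND NOT 0) -> 1
  row 21 [10101]: (((NOT 1 IMPLIES NOT 0) XOR 1) AND NOT 0) -> 0
  row 22 [10110]: (((NOT 1 IMPLIES NOT 0) XOR 0) AND NOT 0) -> 1
  row 23 [10111]: (((NOT 1 IMPLIES NOT 0) XOR 1) AND NOT 0) -> 0
  row 24 [11000]: (((NOT 1 IMPLIES NOT 1) XOR 0) AND NOT 1) -> 0
  row 25 [11001]: (((NOT 1 IMPLIES NOT 1) XOR 1) AND NOT 1) -> 0
  row 26 [11010]: (((NOT 1 IMPLIES NOT 1) XOR 0) AND NOT 1) -> 0
  row 27 [11011]: (((NOT 1 IMPLIES NOT 1) XOR 1) AND NOT 1) -> 0
  row 28 [11100]: (((NOT 1 IMPLIES NOT 1) XOR 0) AND NOT 1) -> 0
  row 29 [11101]: (((NOT 1 IMPLIES NOT 1) XOR 1) AND NOT 1) -> 0
  row 30 [11110]: (((NOT 1 IMPLIES NOT 1) XOR 0) AND NOT 1) -> 0
  row 31 [11111]: (((NOT 1 IMPLIES NOT 1) XOR 1) AND NOT 1) -> 0
Full result column, 8 rows per line (x1,x2 fixed per line; x3,x4,x5 runs 000..111 left to right):
  rows 0-7 [x1,x2=00]: 10101010  (ones: 4)
  rows 8-15 [x1,x2=01]: 00000000  (ones: 0)
  rows 16-23 [x1,x2=10]: 10101010  (ones: 4)
  rows 24-31 [x1,x2=11]: 00000000  (ones: 0)
Count of 1-rows = 4+0+4+0 = 8

8


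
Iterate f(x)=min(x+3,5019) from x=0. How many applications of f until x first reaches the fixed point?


Step 1: x=0, cap=5019, increment=3
Step 2: x grows by 3 each step until capped at 5019; fixed point is x=5019
Step 3: iterations = ceil(5019/3) = 1673

1673


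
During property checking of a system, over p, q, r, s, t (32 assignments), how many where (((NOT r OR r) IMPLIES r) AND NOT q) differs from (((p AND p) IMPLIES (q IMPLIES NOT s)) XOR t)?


F1 = (((NOT r OR r) IMPLIES r) AND NOT q)
F2 = (((p AND p) IMPLIES (q IMPLIES NOT s)) XOR t)
Evaluate both on each of 32 rows (bits = p,q,r,s,t):
  row 0 [00000]: F1=0 F2=1 (differ) -> 1
  row 1 [00001]: F1=0 F2=0 -> 0
  row 2 [00010]: F1=0 F2=1 (differ) -> 1
  row 3 [00011]: F1=0 F2=0 -> 0
  row 4 [00100]: F1=1 F2=1 -> 0
  row 5 [00101]: F1=1 F2=0 (differ) -> 1
  row 6 [00110]: F1=1 F2=1 -> 0
  row 7 [00111]: F1=1 F2=0 (differ) -> 1
  row 8 [01000]: F1=0 F2=1 (differ) -> 1
  row 9 [01001]: F1=0 F2=0 -> 0
  row 10 [01010]: F1=0 F2=1 (differ) -> 1
  row 11 [01011]: F1=0 F2=0 -> 0
  row 12 [01100]: F1=0 F2=1 (differ) -> 1
  row 13 [01101]: F1=0 F2=0 -> 0
  row 14 [01110]: F1=0 F2=1 (differ) -> 1
  row 15 [01111]: F1=0 F2=0 -> 0
  row 16 [10000]: F1=0 F2=1 (differ) -> 1
  row 17 [10001]: F1=0 F2=0 -> 0
  row 18 [10010]: F1=0 F2=1 (differ) -> 1
  row 19 [10011]: F1=0 F2=0 -> 0
  row 20 [10100]: F1=1 F2=1 -> 0
  row 21 [10101]: F1=1 F2=0 (differ) -> 1
  row 22 [10110]: F1=1 F2=1 -> 0
  row 23 [10111]: F1=1 F2=0 (differ) -> 1
  row 24 [11000]: F1=0 F2=1 (differ) -> 1
  row 25 [11001]: F1=0 F2=0 -> 0
  row 26 [11010]: F1=0 F2=0 -> 0
  row 27 [11011]: F1=0 F2=1 (differ) -> 1
  row 28 [11100]: F1=0 F2=1 (differ) -> 1
  row 29 [11101]: F1=0 F2=0 -> 0
  row 30 [11110]: F1=0 F2=0 -> 0
  row 31 [11111]: F1=0 F2=1 (differ) -> 1
Full result column, 8 rows per line (p,q fixed per line; r,s,t runs 000..111 left to right):
  rows 0-7 [p,q=00]: 10100101  (ones: 4)
  rows 8-15 [p,q=01]: 10101010  (ones: 4)
  rows 16-23 [p,q=10]: 10100101  (ones: 4)
  rows 24-31 [p,q=11]: 10011001  (ones: 4)
Disagreements = 4+4+4+4 = 16

16


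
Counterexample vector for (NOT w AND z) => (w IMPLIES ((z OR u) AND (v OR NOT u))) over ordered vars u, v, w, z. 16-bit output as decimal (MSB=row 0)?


F1 = (NOT w AND z)
F2 = (w IMPLIES ((z OR u) AND (v OR NOT u)))
Counterexample to F1=>F2 is where F1=1 and F2=0.
Evaluate each row (bits = u,v,w,z, MSB first):
  row 0 [0000]: F1=0 F2=1 -> F1&~F2 -> 0
  row 1 [0001]: F1=1 F2=1 -> F1&~F2 -> 0
  row 2 [0010]: F1=0 F2=0 -> F1&~F2 -> 0
  row 3 [0011]: F1=0 F2=1 -> F1&~F2 -> 0
  row 4 [0100]: F1=0 F2=1 -> F1&~F2 -> 0
  row 5 [0101]: F1=1 F2=1 -> F1&~F2 -> 0
  row 6 [0110]: F1=0 F2=0 -> F1&~F2 -> 0
  row 7 [0111]: F1=0 F2=1 -> F1&~F2 -> 0
  row 8 [1000]: F1=0 F2=1 -> F1&~F2 -> 0
  row 9 [1001]: F1=1 F2=1 -> F1&~F2 -> 0
  row 10 [1010]: F1=0 F2=0 -> F1&~F2 -> 0
  row 11 [1011]: F1=0 F2=0 -> F1&~F2 -> 0
  row 12 [1100]: F1=0 F2=1 -> F1&~F2 -> 0
  row 13 [1101]: F1=1 F2=1 -> F1&~F2 -> 0
  row 14 [1110]: F1=0 F2=1 -> F1&~F2 -> 0
  row 15 [1111]: F1=0 F2=1 -> F1&~F2 -> 0
Full result column, 4 rows per line (u,v fixed per line; w,z runs 00..11 left to right):
  rows 0-3 [u,v=00]: 0000  = hex 0
  rows 4-7 [u,v=01]: 0000  = hex 0
  rows 8-11 [u,v=10]: 0000  = hex 0
  rows 12-15 [u,v=11]: 0000  = hex 0
Counterexample vector (row 0 .. row 15) = 0000000000000000
Output column grouped in 4s = 0000 0000 0000 0000 = 0x0000
Convert to decimal digit by digit (value = value*16 + digit):
  0 -> 0
  0*16 + 0 = 0
  0*16 + 0 = 0
  0*16 + 0 = 0
Decimal = 0

0


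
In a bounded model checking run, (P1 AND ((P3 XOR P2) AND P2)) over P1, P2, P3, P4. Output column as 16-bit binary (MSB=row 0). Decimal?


Formula: (P1 AND ((P3 XOR P2) AND P2)) over P1, P2, P3, P4 (16 rows)
Evaluate each row (bits = P1,P2,P3,P4, MSB first):
  row 0 [0000]: (0 AND ((0 XOR 0) AND 0)) -> 0
  row 1 [0001]: (0 AND ((0 XOR 0) AND 0)) -> 0
  row 2 [0010]: (0 AND ((1 XOR 0) AND 0)) -> 0
  row 3 [0011]: (0 AND ((1 XOR 0) AND 0)) -> 0
  row 4 [0100]: (0 AND ((0 XOR 1) AND 1)) -> 0
  row 5 [0101]: (0 AND ((0 XOR 1) AND 1)) -> 0
  row 6 [0110]: (0 AND ((1 XOR 1) AND 1)) -> 0
  row 7 [0111]: (0 AND ((1 XOR 1) AND 1)) -> 0
  row 8 [1000]: (1 AND ((0 XOR 0) AND 0)) -> 0
  row 9 [1001]: (1 AND ((0 XOR 0) AND 0)) -> 0
  row 10 [1010]: (1 AND ((1 XOR 0) AND 0)) -> 0
  row 11 [1011]: (1 AND ((1 XOR 0) AND 0)) -> 0
  row 12 [1100]: (1 AND ((0 XOR 1) AND 1)) -> 1
  row 13 [1101]: (1 AND ((0 XOR 1) AND 1)) -> 1
  row 14 [1110]: (1 AND ((1 XOR 1) AND 1)) -> 0
  row 15 [1111]: (1 AND ((1 XOR 1) AND 1)) -> 0
Full result column, 4 rows per line (P1,P2 fixed per line; P3,P4 runs 00..11 left to right):
  rows 0-3 [P1,P2=00]: 0000  = hex 0
  rows 4-7 [P1,P2=01]: 0000  = hex 0
  rows 8-11 [P1,P2=10]: 0000  = hex 0
  rows 12-15 [P1,P2=11]: 1100  = hex C
Output column (row 0 .. row 15) = 0000000000001100
Output column grouped in 4s = 0000 0000 0000 1100 = 0x000C
Convert to decimal digit by digit (value = value*16 + digit):
  0 -> 0
  0*16 + 0 = 0
  0*16 + 0 = 0
  0*16 + 12 (C) = 12
Decimal = 12

12


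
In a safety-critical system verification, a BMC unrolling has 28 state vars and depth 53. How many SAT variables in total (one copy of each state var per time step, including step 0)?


BMC unrolls to depth k, creating one copy of each state var for steps 0..k.
Step count = 53 + 1 = 54 (steps 0 through 53)
Vars per step = 28
Total = 28 * 54 = 1512

1512


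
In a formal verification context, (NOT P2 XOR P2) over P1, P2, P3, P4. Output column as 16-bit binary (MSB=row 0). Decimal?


Formula: (NOT P2 XOR P2) over P1, P2, P3, P4 (16 rows)
Evaluate each row (bits = P1,P2,P3,P4, MSB first):
  row 0 [0000]: (NOT 0 XOR 0) -> 1
  row 1 [0001]: (NOT 0 XOR 0) -> 1
  row 2 [0010]: (NOT 0 XOR 0) -> 1
  row 3 [0011]: (NOT 0 XOR 0) -> 1
  row 4 [0100]: (NOT 1 XOR 1) -> 1
  row 5 [0101]: (NOT 1 XOR 1) -> 1
  row 6 [0110]: (NOT 1 XOR 1) -> 1
  row 7 [0111]: (NOT 1 XOR 1) -> 1
  row 8 [1000]: (NOT 0 XOR 0) -> 1
  row 9 [1001]: (NOT 0 XOR 0) -> 1
  row 10 [1010]: (NOT 0 XOR 0) -> 1
  row 11 [1011]: (NOT 0 XOR 0) -> 1
  row 12 [1100]: (NOT 1 XOR 1) -> 1
  row 13 [1101]: (NOT 1 XOR 1) -> 1
  row 14 [1110]: (NOT 1 XOR 1) -> 1
  row 15 [1111]: (NOT 1 XOR 1) -> 1
Full result column, 4 rows per line (P1,P2 fixed per line; P3,P4 runs 00..11 left to right):
  rows 0-3 [P1,P2=00]: 1111  = hex F
  rows 4-7 [P1,P2=01]: 1111  = hex F
  rows 8-11 [P1,P2=10]: 1111  = hex F
  rows 12-15 [P1,P2=11]: 1111  = hex F
Output column (row 0 .. row 15) = 1111111111111111
Output column grouped in 4s = 1111 1111 1111 1111 = 0xFFFF
Convert to decimal digit by digit (value = value*16 + digit):
  F -> 15
  15*16 + 15 (F) = 255
  255*16 + 15 (F) = 4095
  4095*16 + 15 (F) = 65535
Decimal = 65535

65535


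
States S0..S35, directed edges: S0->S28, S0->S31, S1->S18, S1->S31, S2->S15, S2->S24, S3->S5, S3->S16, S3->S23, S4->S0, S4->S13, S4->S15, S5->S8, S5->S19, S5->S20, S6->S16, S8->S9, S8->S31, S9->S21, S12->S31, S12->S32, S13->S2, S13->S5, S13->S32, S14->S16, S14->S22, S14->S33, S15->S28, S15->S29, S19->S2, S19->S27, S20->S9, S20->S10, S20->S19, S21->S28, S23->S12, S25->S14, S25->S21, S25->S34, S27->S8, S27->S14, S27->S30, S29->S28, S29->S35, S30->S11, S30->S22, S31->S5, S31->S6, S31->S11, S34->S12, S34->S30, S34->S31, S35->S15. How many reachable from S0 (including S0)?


BFS from S0:
  layer 0: {S0}
  layer 1: {S28, S31}
  layer 2: {S5, S6, S11}
  layer 3: {S8, S16, S19, S20}
  layer 4: {S2, S9, S10, S27}
  layer 5: {S14, S15, S21, S24, S30}
  layer 6: {S22, S29, S33}
  layer 7: {S35}
Reachable set: {S0, S2, S5, S6, S8, S9, S10, S11, S14, S15, S16, S19, S20, S21, S22, S24, S27, S28, S29, S30, S31, S33, S35}
Count = 23

23


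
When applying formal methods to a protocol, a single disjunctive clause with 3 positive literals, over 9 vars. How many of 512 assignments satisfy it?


Step 1: Total=2^9=512
Step 2: Unsat when all 3 false: 2^6=64
Step 3: Sat=512-64=448

448


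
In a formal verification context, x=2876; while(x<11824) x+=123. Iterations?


Step 1: x goes from 2876 toward 11824 by 123; the body runs while x<11824, so iterations = ceil((bound-start)/step)
Step 2: Distance=8948
Step 3: ceil(8948/123)=73

73


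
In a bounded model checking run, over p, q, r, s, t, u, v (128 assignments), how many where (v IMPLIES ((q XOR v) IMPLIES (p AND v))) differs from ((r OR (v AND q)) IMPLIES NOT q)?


F1 = (v IMPLIES ((q XOR v) IMPLIES (p AND v)))
F2 = ((r OR (v AND q)) IMPLIES NOT q)
Evaluate both on each of 128 rows (bits = p,q,r,s,t,u,v):
  row 0 [0000000]: F1=1 F2=1 -> 0
  row 1 [0000001]: F1=0 F2=1 (differ) -> 1
  row 2 [0000010]: F1=1 F2=1 -> 0
  row 3 [0000011]: F1=0 F2=1 (differ) -> 1
  row 4 [0000100]: F1=1 F2=1 -> 0
  (every remaining row is evaluated the same way; all 128 results are listed next)
Full result column, 8 rows per line (p,q,r,s fixed per line; t,u,v runs 000..111 left to right):
  rows 0-7 [p,q,r,s=0000]: 01010101  (ones: 4)
  rows 8-15 [p,q,r,s=0001]: 01010101  (ones: 4)
  rows 16-23 [p,q,r,s=0010]: 01010101  (ones: 4)
  rows 24-31 [p,q,r,s=0011]: 01010101  (ones: 4)
  rows 32-39 [p,q,r,s=0100]: 01010101  (ones: 4)
  rows 40-47 [p,q,r,s=0101]: 01010101  (ones: 4)
  rows 48-55 [p,q,r,s=0110]: 11111111  (ones: 8)
  rows 56-63 [p,q,r,s=0111]: 11111111  (ones: 8)
  rows 64-71 [p,q,r,s=1000]: 00000000  (ones: 0)
  rows 72-79 [p,q,r,s=1001]: 00000000  (ones: 0)
  rows 80-87 [p,q,r,s=1010]: 00000000  (ones: 0)
  rows 88-95 [p,q,r,s=1011]: 00000000  (ones: 0)
  rows 96-103 [p,q,r,s=1100]: 01010101  (ones: 4)
  rows 104-111 [p,q,r,s=1101]: 01010101  (ones: 4)
  rows 112-119 [p,q,r,s=1110]: 11111111  (ones: 8)
  rows 120-127 [p,q,r,s=1111]: 11111111  (ones: 8)
Disagreements = 4+4+4+4+4+4+8+8+0+0+0+0+4+4+8+8 = 64

64


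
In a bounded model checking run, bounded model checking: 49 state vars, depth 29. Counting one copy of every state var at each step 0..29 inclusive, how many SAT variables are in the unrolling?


BMC unrolls to depth k, creating one copy of each state var for steps 0..k.
Step count = 29 + 1 = 30 (steps 0 through 29)
Vars per step = 49
Total = 49 * 30 = 1470

1470


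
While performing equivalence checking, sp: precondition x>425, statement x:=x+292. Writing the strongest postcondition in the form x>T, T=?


Formula: sp(P, x:=E) = exists old_x. (x = E[old_x/x]) AND P[old_x/x] (old_x is the value of x before the assignment; eliminate old_x by solving x = E[old_x/x] for old_x)
Step 1: Precondition P: x>425, i.e. old_x > 425
Step 2: Assignment gives x = old_x + 292, so old_x = x - 292
Step 3: Substitute into P: x - 292 > 425
Step 4: Simplify: x > 425+292 = 717

717


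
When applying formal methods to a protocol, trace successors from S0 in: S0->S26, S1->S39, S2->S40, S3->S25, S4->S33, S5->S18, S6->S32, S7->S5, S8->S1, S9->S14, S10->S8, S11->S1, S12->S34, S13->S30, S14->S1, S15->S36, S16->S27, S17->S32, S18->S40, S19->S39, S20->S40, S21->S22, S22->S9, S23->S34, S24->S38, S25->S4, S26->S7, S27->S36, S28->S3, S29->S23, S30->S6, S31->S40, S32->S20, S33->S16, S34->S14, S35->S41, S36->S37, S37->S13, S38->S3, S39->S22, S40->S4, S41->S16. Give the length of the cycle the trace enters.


Trace from S0 until a state repeats:
  S0 -> S26 -> S7 -> S5 -> S18 -> S40 -> S4 -> S33 -> S16 -> S27 -> S36 -> S37 -> S13 -> S30 -> S6 -> S32 -> S20 -> S40
S40 first seen at step 5, revisited at step 17.
Cycle length = 17 - 5 = 12

12


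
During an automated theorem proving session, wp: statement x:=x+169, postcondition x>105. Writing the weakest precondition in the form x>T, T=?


Formula: wp(x:=E, P) = P[E/x] (substitute E for x in postcondition)
Step 1: Postcondition: x>105
Step 2: Substitute x+169 for x: x+169>105
Step 3: Solve for x: x > 105-169 = -64

-64


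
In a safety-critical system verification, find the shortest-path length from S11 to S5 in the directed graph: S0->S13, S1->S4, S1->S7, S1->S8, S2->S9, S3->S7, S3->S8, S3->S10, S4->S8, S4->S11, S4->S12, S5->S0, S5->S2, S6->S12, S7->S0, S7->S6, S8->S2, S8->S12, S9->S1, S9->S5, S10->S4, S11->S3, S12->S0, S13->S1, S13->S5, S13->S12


BFS layer-by-layer from S11:
  dist 0: {S11}
  dist 1: {S3}
  dist 2: {S7, S8, S10}
  dist 3: {S0, S2, S4, S6, S12}
  dist 4: {S9, S13}
  dist 5: {S1, S5}
  -> S5 reached at distance 5
Shortest path length = 5

5


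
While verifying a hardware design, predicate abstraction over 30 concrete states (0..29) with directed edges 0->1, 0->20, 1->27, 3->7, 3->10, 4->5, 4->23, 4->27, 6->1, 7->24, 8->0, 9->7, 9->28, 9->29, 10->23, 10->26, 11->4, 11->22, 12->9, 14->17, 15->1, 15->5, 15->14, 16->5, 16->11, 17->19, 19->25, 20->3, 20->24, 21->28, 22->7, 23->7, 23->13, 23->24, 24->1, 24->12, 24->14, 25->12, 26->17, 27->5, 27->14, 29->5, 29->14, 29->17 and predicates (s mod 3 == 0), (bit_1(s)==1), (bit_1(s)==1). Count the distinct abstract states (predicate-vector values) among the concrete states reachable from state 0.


BFS from 0:
Concrete reachable: {0, 1, 3, 5, 7, 9, 10, 12, 13, 14, 17, 19, 20, 23, 24, 25, 26, 27, 28, 29}
Abstract via predicates (s mod 3 == 0), (bit_1(s)==1), (bit_1(s)==1):
  (0,0,0) <- {1, 5, 13, 17, 20, 25, 28, 29}
  (0,1,1) <- {7, 10, 14, 19, 23, 26}
  (1,0,0) <- {0, 9, 12, 24}
  (1,1,1) <- {3, 27}
Distinct abstract states = 4

4
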